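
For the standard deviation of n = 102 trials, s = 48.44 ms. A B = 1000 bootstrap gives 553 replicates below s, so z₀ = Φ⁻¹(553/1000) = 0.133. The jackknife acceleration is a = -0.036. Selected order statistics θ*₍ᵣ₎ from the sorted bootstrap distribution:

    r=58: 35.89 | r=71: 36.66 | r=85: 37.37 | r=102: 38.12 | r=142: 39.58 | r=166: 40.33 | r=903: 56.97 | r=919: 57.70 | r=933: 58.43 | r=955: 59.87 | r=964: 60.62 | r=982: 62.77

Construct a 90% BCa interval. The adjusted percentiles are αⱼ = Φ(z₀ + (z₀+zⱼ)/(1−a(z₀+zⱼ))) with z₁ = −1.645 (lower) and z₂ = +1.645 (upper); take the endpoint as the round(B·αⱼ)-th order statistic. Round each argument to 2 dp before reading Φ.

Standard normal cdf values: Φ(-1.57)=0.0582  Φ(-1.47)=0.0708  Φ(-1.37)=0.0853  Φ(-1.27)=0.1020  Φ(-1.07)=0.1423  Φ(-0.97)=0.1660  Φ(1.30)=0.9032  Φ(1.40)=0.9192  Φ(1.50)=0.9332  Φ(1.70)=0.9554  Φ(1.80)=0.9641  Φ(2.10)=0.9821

Lower: z₀ + z₁ = 0.133 + (-1.645) = -1.512; 1 − a(z₀+z₁) = 1 − (-0.036)(-1.512) = 0.9456; argument = 0.133 + (-1.512)/0.9456 = -1.4660 → -1.47.
α₁ = Φ(-1.47) = 0.0708; rank = round(1000 × 0.0708) = 71; θ*₍71₎ = 36.66.
Upper: z₀ + z₂ = 1.778; 1 − a(z₀+z₂) = 1.0640; argument = 1.8040 → 1.80; α₂ = 0.9641; rank = 964; θ*₍964₎ = 60.62.

(36.66, 60.62)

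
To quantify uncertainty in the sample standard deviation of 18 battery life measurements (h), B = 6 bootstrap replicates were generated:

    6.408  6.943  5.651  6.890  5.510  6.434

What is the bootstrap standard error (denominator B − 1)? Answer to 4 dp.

SE* = 0.6060

Bootstrap SE is the standard deviation of the 6 replicate standard deviations.
Mean of replicates: (6.408 + 6.943 + 5.651 + 6.890 + 5.510 + 6.434) / 6 = 37.83600 / 6 = 6.30600
Sum of squared deviations: (+0.10200)² + (+0.63700)² + (−0.65500)² + (+0.58400)² + (−0.79600)² + (+0.12800)² = 1.83625
Variance = 1.83625 / 5 = 0.36725
SE* = √0.36725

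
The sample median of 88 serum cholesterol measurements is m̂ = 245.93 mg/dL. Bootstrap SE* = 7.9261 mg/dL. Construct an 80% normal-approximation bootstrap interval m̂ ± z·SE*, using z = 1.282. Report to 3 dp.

Margin = 1.282 × 7.9261 = 10.1613
Interval: 245.93 ± 10.1613

(235.769, 256.091)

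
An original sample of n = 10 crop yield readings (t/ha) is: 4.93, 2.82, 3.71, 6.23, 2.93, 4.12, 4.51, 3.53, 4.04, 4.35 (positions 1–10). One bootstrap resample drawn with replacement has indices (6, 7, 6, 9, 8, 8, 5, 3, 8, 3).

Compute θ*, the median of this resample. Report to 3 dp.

Resample values: 4.12, 4.51, 4.12, 4.04, 3.53, 3.53, 2.93, 3.71, 3.53, 3.71.
Sorted: 2.93, 3.53, 3.53, 3.53, 3.71, 3.71, 4.04, 4.12, 4.12, 4.51
Median = average of the two middle values = 3.710

θ* = 3.710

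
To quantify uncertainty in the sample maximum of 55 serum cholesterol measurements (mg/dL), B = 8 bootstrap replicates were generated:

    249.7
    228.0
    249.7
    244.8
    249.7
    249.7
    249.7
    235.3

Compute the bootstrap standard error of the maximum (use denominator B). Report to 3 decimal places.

SE* = 7.843

Bootstrap SE is the standard deviation of the 8 replicate maximums.
Mean of replicates: (249.7 + 228.0 + 249.7 + 244.8 + 249.7 + 249.7 + 249.7 + 235.3) / 8 = 1956.6000 / 8 = 244.5750
Sum of squared deviations: (+5.1250)² + (−16.5750)² + (+5.1250)² + (+0.2250)² + (+5.1250)² + (+5.1250)² + (+5.1250)² + (−9.2750)² = 492.1350
Variance = 492.1350 / 8 = 61.5169
SE* = √61.5169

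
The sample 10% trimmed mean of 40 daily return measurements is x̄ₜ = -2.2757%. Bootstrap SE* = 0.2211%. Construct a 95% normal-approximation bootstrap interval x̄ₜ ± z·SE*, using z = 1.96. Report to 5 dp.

(-2.70906, -1.84234)

Margin = 1.96 × 0.2211 = 0.433356
Interval: -2.2757 ± 0.433356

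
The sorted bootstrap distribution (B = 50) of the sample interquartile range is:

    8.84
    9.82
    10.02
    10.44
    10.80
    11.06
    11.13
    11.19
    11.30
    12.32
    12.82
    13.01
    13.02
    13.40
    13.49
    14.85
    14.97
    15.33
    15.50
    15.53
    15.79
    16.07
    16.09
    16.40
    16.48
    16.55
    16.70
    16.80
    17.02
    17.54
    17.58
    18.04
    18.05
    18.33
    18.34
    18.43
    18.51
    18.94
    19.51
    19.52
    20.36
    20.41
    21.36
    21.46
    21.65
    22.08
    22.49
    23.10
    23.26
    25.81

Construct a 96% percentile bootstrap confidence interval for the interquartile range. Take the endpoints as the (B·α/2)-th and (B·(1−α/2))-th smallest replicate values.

(8.84, 23.26)

α = 0.04; lower rank = 50 × 0.020 = 1; upper rank = 50 × 0.980 = 49.
The 1st smallest replicate is 8.84; the 49th is 23.26.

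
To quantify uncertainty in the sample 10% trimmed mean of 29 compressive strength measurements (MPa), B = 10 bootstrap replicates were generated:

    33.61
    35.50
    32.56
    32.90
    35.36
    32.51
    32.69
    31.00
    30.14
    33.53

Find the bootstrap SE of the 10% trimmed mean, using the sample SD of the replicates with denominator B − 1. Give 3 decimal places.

Bootstrap SE is the standard deviation of the 10 replicate 10% trimmed means.
Mean of replicates: (33.61 + 35.50 + 32.56 + 32.90 + 35.36 + 32.51 + 32.69 + 31.00 + 30.14 + 33.53) / 10 = 329.8000 / 10 = 32.9800
Sum of squared deviations: (+0.6300)² + (+2.5200)² + (−0.4200)² + (−0.0800)² + (+2.3800)² + (−0.4700)² + (−0.2900)² + (−1.9800)² + (−2.8400)² + (+0.5500)² = 25.1880
Variance = 25.1880 / 9 = 2.7987
SE* = √2.7987

SE* = 1.673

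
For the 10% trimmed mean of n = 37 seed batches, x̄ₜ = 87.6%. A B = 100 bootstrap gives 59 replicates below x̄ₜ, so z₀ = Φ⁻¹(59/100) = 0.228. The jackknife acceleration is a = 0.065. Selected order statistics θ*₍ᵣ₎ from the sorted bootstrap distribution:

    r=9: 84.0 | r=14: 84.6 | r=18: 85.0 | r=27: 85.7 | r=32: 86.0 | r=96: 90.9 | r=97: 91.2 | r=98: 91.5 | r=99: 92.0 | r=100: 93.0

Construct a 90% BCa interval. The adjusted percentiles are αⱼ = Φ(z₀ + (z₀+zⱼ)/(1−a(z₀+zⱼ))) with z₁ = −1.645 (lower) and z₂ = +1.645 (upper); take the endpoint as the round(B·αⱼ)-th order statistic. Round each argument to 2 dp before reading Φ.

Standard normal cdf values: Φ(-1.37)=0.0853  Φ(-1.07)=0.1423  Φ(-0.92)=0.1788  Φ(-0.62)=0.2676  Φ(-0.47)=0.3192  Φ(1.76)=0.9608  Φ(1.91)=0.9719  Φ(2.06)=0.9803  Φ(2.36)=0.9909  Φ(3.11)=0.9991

(84.6, 92.0)

Lower: z₀ + z₁ = 0.228 + (-1.645) = -1.417; 1 − a(z₀+z₁) = 1 − (0.065)(-1.417) = 1.0921; argument = 0.228 + (-1.417)/1.0921 = -1.0695 → -1.07.
α₁ = Φ(-1.07) = 0.1423; rank = round(100 × 0.1423) = 14; θ*₍14₎ = 84.6.
Upper: z₀ + z₂ = 1.873; 1 − a(z₀+z₂) = 0.8783; argument = 2.3606 → 2.36; α₂ = 0.9909; rank = 99; θ*₍99₎ = 92.0.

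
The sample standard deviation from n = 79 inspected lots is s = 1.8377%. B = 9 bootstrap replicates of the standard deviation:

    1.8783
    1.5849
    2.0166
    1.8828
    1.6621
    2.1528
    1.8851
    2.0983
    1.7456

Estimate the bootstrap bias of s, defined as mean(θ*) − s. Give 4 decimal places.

mean(θ*) = (1.8783 + 1.5849 + 2.0166 + 1.8828 + 1.6621 + 2.1528 + 1.8851 + 2.0983 + 1.7456) / 9 = 1.87850
bias = 1.87850 − 1.8377

bias = +0.0408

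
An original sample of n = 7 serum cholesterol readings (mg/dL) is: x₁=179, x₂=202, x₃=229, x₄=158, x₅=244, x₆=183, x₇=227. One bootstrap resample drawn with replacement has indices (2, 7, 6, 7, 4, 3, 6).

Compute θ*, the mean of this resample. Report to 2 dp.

Resample values: 202, 227, 183, 227, 158, 229, 183.
Mean = (202 + 227 + 183 + 227 + 158 + 229 + 183) / 7 = 1409.0 / 7 = 201.29

θ* = 201.29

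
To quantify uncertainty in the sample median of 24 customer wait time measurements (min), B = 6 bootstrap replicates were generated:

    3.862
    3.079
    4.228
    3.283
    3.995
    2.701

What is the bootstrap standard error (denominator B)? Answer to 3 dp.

SE* = 0.542

Bootstrap SE is the standard deviation of the 6 replicate medians.
Mean of replicates: (3.862 + 3.079 + 4.228 + 3.283 + 3.995 + 2.701) / 6 = 21.1480 / 6 = 3.5247
Sum of squared deviations: (+0.3373)² + (−0.4457)² + (+0.7033)² + (−0.2417)² + (+0.4703)² + (−0.8237)² = 1.7651
Variance = 1.7651 / 6 = 0.2942
SE* = √0.2942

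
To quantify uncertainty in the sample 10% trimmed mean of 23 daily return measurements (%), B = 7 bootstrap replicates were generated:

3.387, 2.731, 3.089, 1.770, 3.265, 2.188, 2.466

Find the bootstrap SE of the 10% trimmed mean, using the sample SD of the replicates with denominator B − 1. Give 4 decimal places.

SE* = 0.5952

Bootstrap SE is the standard deviation of the 7 replicate 10% trimmed means.
Mean of replicates: (3.387 + 2.731 + 3.089 + 1.770 + 3.265 + 2.188 + 2.466) / 7 = 18.89600 / 7 = 2.69943
Sum of squared deviations: (+0.68757)² + (+0.03157)² + (+0.38957)² + (−0.92943)² + (+0.56557)² + (−0.51143)² + (−0.23343)² = 2.12527
Variance = 2.12527 / 6 = 0.35421
SE* = √0.35421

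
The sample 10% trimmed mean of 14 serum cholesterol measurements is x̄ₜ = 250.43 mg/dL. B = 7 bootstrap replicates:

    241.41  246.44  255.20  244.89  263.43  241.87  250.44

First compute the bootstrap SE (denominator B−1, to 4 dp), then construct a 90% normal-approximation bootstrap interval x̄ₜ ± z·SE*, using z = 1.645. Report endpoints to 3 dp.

Mean of replicates = 249.0971; sum of squared deviations = 380.5631; SE* = √(380.5631/6) = 7.9641
Margin = 1.645 × 7.9641 = 13.1009
Interval: 250.43 ± 13.1009

(237.329, 263.531)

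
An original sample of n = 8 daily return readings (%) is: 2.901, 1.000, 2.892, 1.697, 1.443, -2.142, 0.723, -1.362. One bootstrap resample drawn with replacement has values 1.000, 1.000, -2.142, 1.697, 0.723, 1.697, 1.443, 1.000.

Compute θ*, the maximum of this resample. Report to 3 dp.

Maximum = 1.697

θ* = 1.697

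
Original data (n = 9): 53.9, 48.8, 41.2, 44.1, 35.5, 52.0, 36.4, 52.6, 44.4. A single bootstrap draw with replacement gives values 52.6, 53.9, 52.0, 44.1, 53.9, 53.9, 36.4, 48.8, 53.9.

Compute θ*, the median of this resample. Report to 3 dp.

θ* = 52.600

Sorted: 36.4, 44.1, 48.8, 52.0, 52.6, 53.9, 53.9, 53.9, 53.9
Median = middle value = 52.600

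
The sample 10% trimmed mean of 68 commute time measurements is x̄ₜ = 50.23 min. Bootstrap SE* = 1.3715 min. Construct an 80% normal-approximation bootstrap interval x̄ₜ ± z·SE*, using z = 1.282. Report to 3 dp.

Margin = 1.282 × 1.3715 = 1.7583
Interval: 50.23 ± 1.7583

(48.472, 51.988)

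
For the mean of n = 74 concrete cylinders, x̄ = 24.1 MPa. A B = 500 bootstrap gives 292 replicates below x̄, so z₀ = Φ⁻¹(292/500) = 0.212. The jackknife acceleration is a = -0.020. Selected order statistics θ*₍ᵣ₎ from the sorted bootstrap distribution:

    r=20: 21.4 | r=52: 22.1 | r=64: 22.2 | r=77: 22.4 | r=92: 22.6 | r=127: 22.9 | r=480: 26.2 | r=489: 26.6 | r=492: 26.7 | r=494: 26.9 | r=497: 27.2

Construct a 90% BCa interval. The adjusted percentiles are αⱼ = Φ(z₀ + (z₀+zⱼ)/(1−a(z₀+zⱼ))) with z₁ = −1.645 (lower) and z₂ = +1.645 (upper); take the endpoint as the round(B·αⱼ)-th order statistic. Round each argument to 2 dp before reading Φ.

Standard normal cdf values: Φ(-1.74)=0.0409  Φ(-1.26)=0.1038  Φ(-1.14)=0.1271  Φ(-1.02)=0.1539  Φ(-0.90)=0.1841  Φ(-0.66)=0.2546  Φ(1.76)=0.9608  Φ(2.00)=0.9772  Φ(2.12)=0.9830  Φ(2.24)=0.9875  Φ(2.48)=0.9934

(22.1, 26.6)

Lower: z₀ + z₁ = 0.212 + (-1.645) = -1.433; 1 − a(z₀+z₁) = 1 − (-0.020)(-1.433) = 0.9713; argument = 0.212 + (-1.433)/0.9713 = -1.2633 → -1.26.
α₁ = Φ(-1.26) = 0.1038; rank = round(500 × 0.1038) = 52; θ*₍52₎ = 22.1.
Upper: z₀ + z₂ = 1.857; 1 − a(z₀+z₂) = 1.0371; argument = 2.0025 → 2.00; α₂ = 0.9772; rank = 489; θ*₍489₎ = 26.6.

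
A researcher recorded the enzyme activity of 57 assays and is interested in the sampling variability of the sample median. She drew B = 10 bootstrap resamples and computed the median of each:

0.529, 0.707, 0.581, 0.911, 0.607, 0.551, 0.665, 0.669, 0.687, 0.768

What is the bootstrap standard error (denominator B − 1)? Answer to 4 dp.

Bootstrap SE is the standard deviation of the 10 replicate medians.
Mean of replicates: (0.529 + 0.707 + 0.581 + 0.911 + 0.607 + 0.551 + 0.665 + 0.669 + 0.687 + 0.768) / 10 = 6.675000 / 10 = 0.667500
Sum of squared deviations: (−0.138500)² + (+0.039500)² + (−0.086500)² + (+0.243500)² + (−0.060500)² + (−0.116500)² + (−0.002500)² + (+0.001500)² + (+0.019500)² + (+0.100500)² = 0.115239
Variance = 0.115239 / 9 = 0.012804
SE* = √0.012804

SE* = 0.1132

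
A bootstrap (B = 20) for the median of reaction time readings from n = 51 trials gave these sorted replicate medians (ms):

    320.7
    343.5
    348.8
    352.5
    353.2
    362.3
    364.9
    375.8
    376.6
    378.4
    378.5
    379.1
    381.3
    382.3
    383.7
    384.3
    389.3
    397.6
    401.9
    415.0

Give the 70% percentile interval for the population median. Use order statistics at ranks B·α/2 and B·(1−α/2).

(348.8, 389.3)

α = 0.30; lower rank = 20 × 0.150 = 3; upper rank = 20 × 0.850 = 17.
The 3rd smallest replicate is 348.8; the 17th is 389.3.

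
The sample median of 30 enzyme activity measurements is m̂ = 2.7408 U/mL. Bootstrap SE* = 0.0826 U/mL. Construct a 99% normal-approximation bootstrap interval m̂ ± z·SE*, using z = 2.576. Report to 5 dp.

(2.52802, 2.95358)

Margin = 2.576 × 0.0826 = 0.212778
Interval: 2.7408 ± 0.212778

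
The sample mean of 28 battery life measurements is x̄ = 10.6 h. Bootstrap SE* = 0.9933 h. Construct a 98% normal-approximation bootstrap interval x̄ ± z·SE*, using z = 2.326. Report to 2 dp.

(8.29, 12.91)

Margin = 2.326 × 0.9933 = 2.310
Interval: 10.6 ± 2.310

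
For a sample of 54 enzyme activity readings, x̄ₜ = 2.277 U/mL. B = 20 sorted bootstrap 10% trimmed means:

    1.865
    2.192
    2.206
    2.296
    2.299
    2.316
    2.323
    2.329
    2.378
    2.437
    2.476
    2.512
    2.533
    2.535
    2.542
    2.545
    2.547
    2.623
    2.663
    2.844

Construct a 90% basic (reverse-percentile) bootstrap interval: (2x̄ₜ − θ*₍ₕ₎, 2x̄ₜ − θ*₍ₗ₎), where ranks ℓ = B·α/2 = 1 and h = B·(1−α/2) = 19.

Percentile endpoints at ranks 1 and 19: θ*₍1₎ = 1.865, θ*₍19₎ = 2.663.
Basic interval reflects these around x̄ₜ:
  lower = 2 × 2.277 − 2.663 = 1.891
  upper = 2 × 2.277 − 1.865 = 2.689

(1.891, 2.689)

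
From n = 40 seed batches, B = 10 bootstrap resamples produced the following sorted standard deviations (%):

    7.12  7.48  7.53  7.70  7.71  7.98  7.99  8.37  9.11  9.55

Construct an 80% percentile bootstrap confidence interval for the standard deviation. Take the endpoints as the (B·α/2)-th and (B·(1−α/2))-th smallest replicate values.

α = 0.20; lower rank = 10 × 0.100 = 1; upper rank = 10 × 0.900 = 9.
The 1st smallest replicate is 7.12; the 9th is 9.11.

(7.12, 9.11)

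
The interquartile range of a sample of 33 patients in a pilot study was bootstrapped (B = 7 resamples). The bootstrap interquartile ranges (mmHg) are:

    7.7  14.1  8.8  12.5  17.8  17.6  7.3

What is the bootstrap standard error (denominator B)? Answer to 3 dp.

Bootstrap SE is the standard deviation of the 7 replicate interquartile ranges.
Mean of replicates: (7.7 + 14.1 + 8.8 + 12.5 + 17.8 + 17.6 + 7.3) / 7 = 85.8000 / 7 = 12.2571
Sum of squared deviations: (−4.5571)² + (+1.8429)² + (−3.4571)² + (+0.2429)² + (+5.5429)² + (+5.3429)² + (−4.9571)² = 120.0171
Variance = 120.0171 / 7 = 17.1453
SE* = √17.1453

SE* = 4.141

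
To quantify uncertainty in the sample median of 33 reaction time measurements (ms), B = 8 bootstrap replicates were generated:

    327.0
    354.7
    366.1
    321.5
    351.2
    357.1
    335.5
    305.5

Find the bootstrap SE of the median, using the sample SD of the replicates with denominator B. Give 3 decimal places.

SE* = 19.483

Bootstrap SE is the standard deviation of the 8 replicate medians.
Mean of replicates: (327.0 + 354.7 + 366.1 + 321.5 + 351.2 + 357.1 + 335.5 + 305.5) / 8 = 2718.6000 / 8 = 339.8250
Sum of squared deviations: (−12.8250)² + (+14.8750)² + (+26.2750)² + (−18.3250)² + (+11.3750)² + (+17.2750)² + (−4.3250)² + (−34.3250)² = 3036.6550
Variance = 3036.6550 / 8 = 379.5819
SE* = √379.5819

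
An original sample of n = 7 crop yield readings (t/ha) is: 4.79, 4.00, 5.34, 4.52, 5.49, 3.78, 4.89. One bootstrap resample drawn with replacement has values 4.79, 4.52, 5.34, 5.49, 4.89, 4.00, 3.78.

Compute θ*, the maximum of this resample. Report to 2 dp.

θ* = 5.49

Maximum = 5.49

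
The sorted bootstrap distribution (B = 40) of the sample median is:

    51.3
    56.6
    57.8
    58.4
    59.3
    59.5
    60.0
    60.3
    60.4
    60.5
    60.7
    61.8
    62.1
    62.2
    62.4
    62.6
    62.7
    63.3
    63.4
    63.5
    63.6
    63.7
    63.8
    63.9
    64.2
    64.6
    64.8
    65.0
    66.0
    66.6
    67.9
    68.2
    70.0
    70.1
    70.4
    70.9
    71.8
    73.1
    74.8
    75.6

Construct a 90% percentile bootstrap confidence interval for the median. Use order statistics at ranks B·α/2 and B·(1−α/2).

α = 0.10; lower rank = 40 × 0.050 = 2; upper rank = 40 × 0.950 = 38.
The 2nd smallest replicate is 56.6; the 38th is 73.1.

(56.6, 73.1)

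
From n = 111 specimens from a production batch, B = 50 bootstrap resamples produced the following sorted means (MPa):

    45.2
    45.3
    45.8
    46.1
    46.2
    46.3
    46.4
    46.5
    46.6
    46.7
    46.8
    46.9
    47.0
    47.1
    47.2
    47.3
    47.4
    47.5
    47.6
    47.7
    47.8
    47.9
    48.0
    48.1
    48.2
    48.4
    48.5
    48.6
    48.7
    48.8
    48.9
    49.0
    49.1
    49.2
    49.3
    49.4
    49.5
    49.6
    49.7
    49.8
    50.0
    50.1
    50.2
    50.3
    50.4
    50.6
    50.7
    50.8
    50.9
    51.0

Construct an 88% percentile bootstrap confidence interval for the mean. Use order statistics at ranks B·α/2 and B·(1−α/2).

(45.8, 50.7)

α = 0.12; lower rank = 50 × 0.060 = 3; upper rank = 50 × 0.940 = 47.
The 3rd smallest replicate is 45.8; the 47th is 50.7.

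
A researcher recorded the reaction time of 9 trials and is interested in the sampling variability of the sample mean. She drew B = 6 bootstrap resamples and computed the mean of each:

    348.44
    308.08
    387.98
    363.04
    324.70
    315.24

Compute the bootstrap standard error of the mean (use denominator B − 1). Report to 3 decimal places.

SE* = 30.857

Bootstrap SE is the standard deviation of the 6 replicate means.
Mean of replicates: (348.44 + 308.08 + 387.98 + 363.04 + 324.70 + 315.24) / 6 = 2047.4800 / 6 = 341.2467
Sum of squared deviations: (+7.1933)² + (−33.1667)² + (+46.7333)² + (+21.7933)² + (−16.5467)² + (−26.0067)² = 4760.8645
Variance = 4760.8645 / 5 = 952.1729
SE* = √952.1729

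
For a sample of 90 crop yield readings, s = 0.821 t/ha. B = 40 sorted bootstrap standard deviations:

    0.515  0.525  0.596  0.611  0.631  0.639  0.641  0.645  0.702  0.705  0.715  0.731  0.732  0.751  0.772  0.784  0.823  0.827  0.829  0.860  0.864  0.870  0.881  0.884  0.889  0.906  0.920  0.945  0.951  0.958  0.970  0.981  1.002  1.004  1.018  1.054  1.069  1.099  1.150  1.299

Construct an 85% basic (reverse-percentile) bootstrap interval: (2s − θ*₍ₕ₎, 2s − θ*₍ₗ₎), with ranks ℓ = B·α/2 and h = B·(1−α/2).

Percentile endpoints at ranks 3 and 37: θ*₍3₎ = 0.596, θ*₍37₎ = 1.069.
Basic interval reflects these around s:
  lower = 2 × 0.821 − 1.069 = 0.573
  upper = 2 × 0.821 − 0.596 = 1.046

(0.573, 1.046)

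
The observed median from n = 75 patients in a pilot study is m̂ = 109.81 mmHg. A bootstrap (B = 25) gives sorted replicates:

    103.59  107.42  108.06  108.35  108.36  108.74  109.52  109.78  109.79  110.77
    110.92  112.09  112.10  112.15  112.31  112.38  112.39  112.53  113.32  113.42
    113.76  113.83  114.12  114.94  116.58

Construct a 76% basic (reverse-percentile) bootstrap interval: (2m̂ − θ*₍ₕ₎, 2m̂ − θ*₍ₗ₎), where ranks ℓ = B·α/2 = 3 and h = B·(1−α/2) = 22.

(105.79, 111.56)

Percentile endpoints at ranks 3 and 22: θ*₍3₎ = 108.06, θ*₍22₎ = 113.83.
Basic interval reflects these around m̂:
  lower = 2 × 109.81 − 113.83 = 105.79
  upper = 2 × 109.81 − 108.06 = 111.56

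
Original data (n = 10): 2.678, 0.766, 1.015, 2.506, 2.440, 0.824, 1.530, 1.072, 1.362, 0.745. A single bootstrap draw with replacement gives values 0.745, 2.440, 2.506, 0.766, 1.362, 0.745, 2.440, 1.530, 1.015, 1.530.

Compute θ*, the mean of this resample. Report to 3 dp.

Mean = (0.745 + 2.440 + 2.506 + 0.766 + 1.362 + 0.745 + 2.440 + 1.530 + 1.015 + 1.530) / 10 = 15.0790 / 10 = 1.508

θ* = 1.508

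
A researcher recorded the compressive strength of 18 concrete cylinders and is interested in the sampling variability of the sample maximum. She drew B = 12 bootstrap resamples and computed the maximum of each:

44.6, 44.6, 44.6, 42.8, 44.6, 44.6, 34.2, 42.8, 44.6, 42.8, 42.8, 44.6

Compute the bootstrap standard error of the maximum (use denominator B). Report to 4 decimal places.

SE* = 2.8182

Bootstrap SE is the standard deviation of the 12 replicate maximums.
Mean of replicates: (44.6 + 44.6 + 44.6 + 42.8 + 44.6 + 44.6 + 34.2 + 42.8 + 44.6 + 42.8 + 42.8 + 44.6) / 12 = 517.60000 / 12 = 43.13333
Sum of squared deviations: (+1.46667)² + (+1.46667)² + (+1.46667)² + (−0.33333)² + (+1.46667)² + (+1.46667)² + (−8.93333)² + (−0.33333)² + (+1.46667)² + (−0.33333)² + (−0.33333)² + (+1.46667)² = 95.30667
Variance = 95.30667 / 12 = 7.94222
SE* = √7.94222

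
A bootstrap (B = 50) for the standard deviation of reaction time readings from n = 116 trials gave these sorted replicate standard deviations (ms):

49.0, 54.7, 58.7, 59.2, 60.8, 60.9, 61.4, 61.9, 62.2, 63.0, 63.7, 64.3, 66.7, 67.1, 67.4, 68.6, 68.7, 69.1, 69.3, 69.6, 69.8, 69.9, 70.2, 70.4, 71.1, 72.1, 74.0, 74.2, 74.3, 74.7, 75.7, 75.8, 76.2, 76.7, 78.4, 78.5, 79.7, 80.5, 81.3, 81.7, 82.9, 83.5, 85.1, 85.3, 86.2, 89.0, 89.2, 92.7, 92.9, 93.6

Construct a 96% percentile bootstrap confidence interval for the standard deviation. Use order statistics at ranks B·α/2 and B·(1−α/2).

(49.0, 92.9)

α = 0.04; lower rank = 50 × 0.020 = 1; upper rank = 50 × 0.980 = 49.
The 1st smallest replicate is 49.0; the 49th is 92.9.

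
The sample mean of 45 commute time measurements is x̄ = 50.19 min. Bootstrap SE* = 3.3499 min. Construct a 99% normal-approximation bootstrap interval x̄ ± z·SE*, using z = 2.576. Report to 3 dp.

(41.561, 58.819)

Margin = 2.576 × 3.3499 = 8.6293
Interval: 50.19 ± 8.6293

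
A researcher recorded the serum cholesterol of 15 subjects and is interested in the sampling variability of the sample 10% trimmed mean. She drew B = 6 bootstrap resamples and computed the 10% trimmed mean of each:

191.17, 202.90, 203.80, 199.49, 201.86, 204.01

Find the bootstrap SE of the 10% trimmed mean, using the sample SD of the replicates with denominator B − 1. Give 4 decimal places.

SE* = 4.8761

Bootstrap SE is the standard deviation of the 6 replicate 10% trimmed means.
Mean of replicates: (191.17 + 202.90 + 203.80 + 199.49 + 201.86 + 204.01) / 6 = 1203.23000 / 6 = 200.53833
Sum of squared deviations: (−9.36833)² + (+2.36167)² + (+3.26167)² + (−1.04833)² + (+1.32167)² + (+3.47167)² = 118.87988
Variance = 118.87988 / 5 = 23.77598
SE* = √23.77598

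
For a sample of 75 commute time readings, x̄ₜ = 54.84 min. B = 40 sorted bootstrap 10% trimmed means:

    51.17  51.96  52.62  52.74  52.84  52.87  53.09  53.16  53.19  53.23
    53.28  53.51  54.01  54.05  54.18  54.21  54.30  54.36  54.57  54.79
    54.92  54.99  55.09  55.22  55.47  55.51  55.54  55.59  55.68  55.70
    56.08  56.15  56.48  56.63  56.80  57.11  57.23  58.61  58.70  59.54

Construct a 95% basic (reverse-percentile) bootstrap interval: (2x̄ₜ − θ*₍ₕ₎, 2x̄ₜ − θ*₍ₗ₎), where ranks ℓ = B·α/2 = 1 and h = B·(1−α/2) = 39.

(50.98, 58.51)

Percentile endpoints at ranks 1 and 39: θ*₍1₎ = 51.17, θ*₍39₎ = 58.70.
Basic interval reflects these around x̄ₜ:
  lower = 2 × 54.84 − 58.70 = 50.98
  upper = 2 × 54.84 − 51.17 = 58.51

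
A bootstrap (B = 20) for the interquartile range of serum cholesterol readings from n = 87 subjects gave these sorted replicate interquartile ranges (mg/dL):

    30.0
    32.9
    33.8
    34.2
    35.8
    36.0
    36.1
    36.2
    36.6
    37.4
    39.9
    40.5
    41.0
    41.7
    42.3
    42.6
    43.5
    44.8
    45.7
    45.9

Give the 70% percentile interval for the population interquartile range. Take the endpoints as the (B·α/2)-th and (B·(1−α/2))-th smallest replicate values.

(33.8, 43.5)

α = 0.30; lower rank = 20 × 0.150 = 3; upper rank = 20 × 0.850 = 17.
The 3rd smallest replicate is 33.8; the 17th is 43.5.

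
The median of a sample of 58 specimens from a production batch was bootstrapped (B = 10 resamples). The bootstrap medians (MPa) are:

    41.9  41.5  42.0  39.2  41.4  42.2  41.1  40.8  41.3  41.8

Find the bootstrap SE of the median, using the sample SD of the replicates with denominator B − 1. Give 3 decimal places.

Bootstrap SE is the standard deviation of the 10 replicate medians.
Mean of replicates: (41.9 + 41.5 + 42.0 + 39.2 + 41.4 + 42.2 + 41.1 + 40.8 + 41.3 + 41.8) / 10 = 413.2000 / 10 = 41.3200
Sum of squared deviations: (+0.5800)² + (+0.1800)² + (+0.6800)² + (−2.1200)² + (+0.0800)² + (+0.8800)² + (−0.2200)² + (−0.5200)² + (−0.0200)² + (+0.4800)² = 6.6560
Variance = 6.6560 / 9 = 0.7396
SE* = √0.7396

SE* = 0.860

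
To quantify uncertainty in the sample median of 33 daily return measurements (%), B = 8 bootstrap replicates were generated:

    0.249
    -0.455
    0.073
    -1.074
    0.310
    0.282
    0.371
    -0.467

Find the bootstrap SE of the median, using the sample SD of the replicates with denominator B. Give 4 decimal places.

SE* = 0.4868

Bootstrap SE is the standard deviation of the 8 replicate medians.
Mean of replicates: (0.249 + (-0.455) + 0.073 + (-1.074) + 0.310 + 0.282 + 0.371 + (-0.467)) / 8 = -0.71100 / 8 = -0.08888
Sum of squared deviations: (+0.33788)² + (−0.36612)² + (+0.16188)² + (−0.98513)² + (+0.39888)² + (+0.37088)² + (+0.45988)² + (−0.37812)² = 1.89599
Variance = 1.89599 / 8 = 0.23700
SE* = √0.23700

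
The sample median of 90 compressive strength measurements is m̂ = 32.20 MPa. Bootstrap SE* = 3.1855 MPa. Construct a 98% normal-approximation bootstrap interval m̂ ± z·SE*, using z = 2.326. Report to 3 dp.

(24.791, 39.609)

Margin = 2.326 × 3.1855 = 7.4095
Interval: 32.20 ± 7.4095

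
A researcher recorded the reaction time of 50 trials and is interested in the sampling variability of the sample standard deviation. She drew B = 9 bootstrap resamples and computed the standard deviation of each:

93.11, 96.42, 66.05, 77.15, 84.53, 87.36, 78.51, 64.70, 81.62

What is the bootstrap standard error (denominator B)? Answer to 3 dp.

SE* = 10.263

Bootstrap SE is the standard deviation of the 9 replicate standard deviations.
Mean of replicates: (93.11 + 96.42 + 66.05 + 77.15 + 84.53 + 87.36 + 78.51 + 64.70 + 81.62) / 9 = 729.4500 / 9 = 81.0500
Sum of squared deviations: (+12.0600)² + (+15.3700)² + (−15.0000)² + (−3.9000)² + (+3.4800)² + (+6.3100)² + (−2.5400)² + (−16.3500)² + (+0.5700)² = 947.9160
Variance = 947.9160 / 9 = 105.3240
SE* = √105.3240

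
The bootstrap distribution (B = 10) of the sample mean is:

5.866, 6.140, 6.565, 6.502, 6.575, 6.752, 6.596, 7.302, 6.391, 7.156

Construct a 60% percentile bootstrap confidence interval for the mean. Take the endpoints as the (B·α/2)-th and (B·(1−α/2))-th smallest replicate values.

(6.140, 6.752)

Sorted replicates: 5.866, 6.140, 6.391, 6.502, 6.565, 6.575, 6.596, 6.752, 7.156, 7.302
α = 0.40; lower rank = 10 × 0.200 = 2; upper rank = 10 × 0.800 = 8.
The 2nd smallest replicate is 6.140; the 8th is 6.752.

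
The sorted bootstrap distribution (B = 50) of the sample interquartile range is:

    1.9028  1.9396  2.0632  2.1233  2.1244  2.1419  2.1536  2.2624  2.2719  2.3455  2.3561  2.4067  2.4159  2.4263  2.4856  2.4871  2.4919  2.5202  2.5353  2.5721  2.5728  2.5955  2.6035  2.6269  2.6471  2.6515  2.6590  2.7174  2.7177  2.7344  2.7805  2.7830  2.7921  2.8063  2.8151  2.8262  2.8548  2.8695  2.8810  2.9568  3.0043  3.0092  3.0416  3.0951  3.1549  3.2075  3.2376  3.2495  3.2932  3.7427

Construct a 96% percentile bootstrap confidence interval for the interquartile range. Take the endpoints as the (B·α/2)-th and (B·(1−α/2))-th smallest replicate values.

(1.9028, 3.2932)

α = 0.04; lower rank = 50 × 0.020 = 1; upper rank = 50 × 0.980 = 49.
The 1st smallest replicate is 1.9028; the 49th is 3.2932.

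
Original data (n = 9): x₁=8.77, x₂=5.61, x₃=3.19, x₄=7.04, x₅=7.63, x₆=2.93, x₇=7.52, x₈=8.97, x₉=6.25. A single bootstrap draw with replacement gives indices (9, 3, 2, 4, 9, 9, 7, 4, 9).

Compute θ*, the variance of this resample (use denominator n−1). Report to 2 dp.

θ* = 1.57

Resample values: 6.25, 3.19, 5.61, 7.04, 6.25, 6.25, 7.52, 7.04, 6.25.
Mean = 6.1556; sum of squared deviations = 12.5540
s² = 12.5540 / 8 = 1.5693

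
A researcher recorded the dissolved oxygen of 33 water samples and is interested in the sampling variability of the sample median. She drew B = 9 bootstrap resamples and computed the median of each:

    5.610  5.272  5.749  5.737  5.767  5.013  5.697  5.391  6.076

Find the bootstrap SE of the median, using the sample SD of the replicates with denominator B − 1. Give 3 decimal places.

SE* = 0.316

Bootstrap SE is the standard deviation of the 9 replicate medians.
Mean of replicates: (5.610 + 5.272 + 5.749 + 5.737 + 5.767 + 5.013 + 5.697 + 5.391 + 6.076) / 9 = 50.3120 / 9 = 5.5902
Sum of squared deviations: (+0.0198)² + (−0.3182)² + (+0.1588)² + (+0.1468)² + (+0.1768)² + (−0.5772)² + (+0.1068)² + (−0.1992)² + (+0.4858)² = 0.7999
Variance = 0.7999 / 8 = 0.1000
SE* = √0.1000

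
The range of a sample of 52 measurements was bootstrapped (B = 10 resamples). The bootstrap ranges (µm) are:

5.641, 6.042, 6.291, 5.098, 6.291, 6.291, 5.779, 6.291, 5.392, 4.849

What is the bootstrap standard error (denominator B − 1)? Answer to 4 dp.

Bootstrap SE is the standard deviation of the 10 replicate ranges.
Mean of replicates: (5.641 + 6.042 + 6.291 + 5.098 + 6.291 + 6.291 + 5.779 + 6.291 + 5.392 + 4.849) / 10 = 57.96500 / 10 = 5.79650
Sum of squared deviations: (−0.15550)² + (+0.24550)² + (+0.49450)² + (−0.69850)² + (+0.49450)² + (+0.49450)² + (−0.01750)² + (+0.49450)² + (−0.40450)² + (−0.94750)² = 2.61216
Variance = 2.61216 / 9 = 0.29024
SE* = √0.29024

SE* = 0.5387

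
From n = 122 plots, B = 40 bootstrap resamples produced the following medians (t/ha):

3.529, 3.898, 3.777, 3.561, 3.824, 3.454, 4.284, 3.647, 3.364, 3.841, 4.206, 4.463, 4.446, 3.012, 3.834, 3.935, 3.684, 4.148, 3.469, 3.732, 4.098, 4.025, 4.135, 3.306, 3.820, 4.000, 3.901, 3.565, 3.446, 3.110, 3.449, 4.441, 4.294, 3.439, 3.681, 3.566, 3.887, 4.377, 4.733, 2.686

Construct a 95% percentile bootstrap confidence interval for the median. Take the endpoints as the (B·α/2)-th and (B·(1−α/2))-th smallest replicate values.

(2.686, 4.463)

Sorted replicates: 2.686, 3.012, 3.110, 3.306, 3.364, 3.439, 3.446, 3.449, 3.454, 3.469, 3.529, 3.561, 3.565, 3.566, 3.647, 3.681, 3.684, 3.732, 3.777, 3.820, 3.824, 3.834, 3.841, 3.887, 3.898, 3.901, 3.935, 4.000, 4.025, 4.098, 4.135, 4.148, 4.206, 4.284, 4.294, 4.377, 4.441, 4.446, 4.463, 4.733
α = 0.05; lower rank = 40 × 0.025 = 1; upper rank = 40 × 0.975 = 39.
The 1st smallest replicate is 2.686; the 39th is 4.463.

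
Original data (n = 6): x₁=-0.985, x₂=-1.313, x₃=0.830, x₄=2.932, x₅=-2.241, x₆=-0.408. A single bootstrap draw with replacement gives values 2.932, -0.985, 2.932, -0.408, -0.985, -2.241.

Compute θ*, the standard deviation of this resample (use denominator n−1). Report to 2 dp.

Mean = 0.2075; sum of squared deviations = 24.0639
s² = 24.0639 / 5 = 4.8128
s = √4.8128 = 2.19

θ* = 2.19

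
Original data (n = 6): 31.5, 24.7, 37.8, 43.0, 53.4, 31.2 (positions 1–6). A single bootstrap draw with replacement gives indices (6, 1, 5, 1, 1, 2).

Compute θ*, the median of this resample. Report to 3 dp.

Resample values: 31.2, 31.5, 53.4, 31.5, 31.5, 24.7.
Sorted: 24.7, 31.2, 31.5, 31.5, 31.5, 53.4
Median = average of the two middle values = 31.500

θ* = 31.500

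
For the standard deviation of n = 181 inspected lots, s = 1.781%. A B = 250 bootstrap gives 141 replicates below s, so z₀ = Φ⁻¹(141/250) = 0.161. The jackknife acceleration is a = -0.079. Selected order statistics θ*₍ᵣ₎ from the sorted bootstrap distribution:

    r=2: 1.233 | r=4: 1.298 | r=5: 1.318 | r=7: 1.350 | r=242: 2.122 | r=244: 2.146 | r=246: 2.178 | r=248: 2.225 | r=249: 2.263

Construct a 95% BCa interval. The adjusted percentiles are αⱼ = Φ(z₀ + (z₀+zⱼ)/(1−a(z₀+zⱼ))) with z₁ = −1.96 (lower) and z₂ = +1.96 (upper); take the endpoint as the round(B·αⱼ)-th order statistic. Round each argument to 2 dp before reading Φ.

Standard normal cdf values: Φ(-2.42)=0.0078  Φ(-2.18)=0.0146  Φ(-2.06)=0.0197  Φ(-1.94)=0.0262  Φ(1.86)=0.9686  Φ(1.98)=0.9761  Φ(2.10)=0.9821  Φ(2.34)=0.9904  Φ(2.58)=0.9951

(1.350, 2.146)

Lower: z₀ + z₁ = 0.161 + (-1.960) = -1.799; 1 − a(z₀+z₁) = 1 − (-0.079)(-1.799) = 0.8579; argument = 0.161 + (-1.799)/0.8579 = -1.9360 → -1.94.
α₁ = Φ(-1.94) = 0.0262; rank = round(250 × 0.0262) = 7; θ*₍7₎ = 1.350.
Upper: z₀ + z₂ = 2.121; 1 − a(z₀+z₂) = 1.1676; argument = 1.9776 → 1.98; α₂ = 0.9761; rank = 244; θ*₍244₎ = 2.146.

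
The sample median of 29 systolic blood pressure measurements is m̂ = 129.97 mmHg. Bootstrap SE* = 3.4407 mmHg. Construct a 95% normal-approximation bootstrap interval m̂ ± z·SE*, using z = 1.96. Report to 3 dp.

Margin = 1.96 × 3.4407 = 6.7438
Interval: 129.97 ± 6.7438

(123.226, 136.714)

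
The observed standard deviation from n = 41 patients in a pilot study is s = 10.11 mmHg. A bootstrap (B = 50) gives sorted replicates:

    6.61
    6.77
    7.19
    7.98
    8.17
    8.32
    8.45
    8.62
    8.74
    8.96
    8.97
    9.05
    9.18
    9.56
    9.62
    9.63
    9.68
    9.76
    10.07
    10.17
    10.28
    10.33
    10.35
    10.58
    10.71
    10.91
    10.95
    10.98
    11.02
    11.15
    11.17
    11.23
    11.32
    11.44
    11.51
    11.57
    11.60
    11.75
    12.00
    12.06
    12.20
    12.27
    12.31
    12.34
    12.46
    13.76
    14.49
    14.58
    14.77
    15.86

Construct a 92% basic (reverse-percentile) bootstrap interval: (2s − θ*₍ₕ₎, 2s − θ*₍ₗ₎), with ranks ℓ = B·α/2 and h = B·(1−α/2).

Percentile endpoints at ranks 2 and 48: θ*₍2₎ = 6.77, θ*₍48₎ = 14.58.
Basic interval reflects these around s:
  lower = 2 × 10.11 − 14.58 = 5.64
  upper = 2 × 10.11 − 6.77 = 13.45

(5.64, 13.45)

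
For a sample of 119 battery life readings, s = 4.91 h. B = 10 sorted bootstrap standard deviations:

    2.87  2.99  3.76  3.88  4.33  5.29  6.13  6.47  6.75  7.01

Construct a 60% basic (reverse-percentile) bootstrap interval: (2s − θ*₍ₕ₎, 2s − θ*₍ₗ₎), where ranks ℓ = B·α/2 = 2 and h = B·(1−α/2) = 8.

(3.35, 6.83)

Percentile endpoints at ranks 2 and 8: θ*₍2₎ = 2.99, θ*₍8₎ = 6.47.
Basic interval reflects these around s:
  lower = 2 × 4.91 − 6.47 = 3.35
  upper = 2 × 4.91 − 2.99 = 6.83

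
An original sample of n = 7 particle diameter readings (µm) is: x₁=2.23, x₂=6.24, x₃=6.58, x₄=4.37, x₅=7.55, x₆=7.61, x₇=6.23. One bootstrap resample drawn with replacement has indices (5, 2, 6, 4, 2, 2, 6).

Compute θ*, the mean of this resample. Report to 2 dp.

Resample values: 7.55, 6.24, 7.61, 4.37, 6.24, 6.24, 7.61.
Mean = (7.55 + 6.24 + 7.61 + 4.37 + 6.24 + 6.24 + 7.61) / 7 = 45.860 / 7 = 6.55

θ* = 6.55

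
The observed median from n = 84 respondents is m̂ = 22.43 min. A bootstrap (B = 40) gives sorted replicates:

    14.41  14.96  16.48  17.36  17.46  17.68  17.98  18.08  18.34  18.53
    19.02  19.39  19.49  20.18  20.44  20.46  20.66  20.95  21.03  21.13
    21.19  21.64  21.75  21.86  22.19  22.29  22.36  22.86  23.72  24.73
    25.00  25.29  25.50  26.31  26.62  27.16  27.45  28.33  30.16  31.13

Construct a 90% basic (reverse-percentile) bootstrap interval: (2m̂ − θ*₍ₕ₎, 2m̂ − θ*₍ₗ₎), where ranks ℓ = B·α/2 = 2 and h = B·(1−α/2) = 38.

(16.53, 29.90)

Percentile endpoints at ranks 2 and 38: θ*₍2₎ = 14.96, θ*₍38₎ = 28.33.
Basic interval reflects these around m̂:
  lower = 2 × 22.43 − 28.33 = 16.53
  upper = 2 × 22.43 − 14.96 = 29.90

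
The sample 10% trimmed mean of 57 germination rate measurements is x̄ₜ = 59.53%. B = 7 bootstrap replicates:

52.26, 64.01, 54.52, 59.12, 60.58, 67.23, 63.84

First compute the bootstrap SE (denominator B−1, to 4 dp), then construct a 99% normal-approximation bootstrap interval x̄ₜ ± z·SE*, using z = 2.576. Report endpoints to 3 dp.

Mean of replicates = 60.2229; sum of squared deviations = 173.7997; SE* = √(173.7997/6) = 5.3821
Margin = 2.576 × 5.3821 = 13.8643
Interval: 59.53 ± 13.8643

(45.666, 73.394)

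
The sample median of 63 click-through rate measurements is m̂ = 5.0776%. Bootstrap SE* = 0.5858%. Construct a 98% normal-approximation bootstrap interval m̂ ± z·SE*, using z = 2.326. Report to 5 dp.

Margin = 2.326 × 0.5858 = 1.362571
Interval: 5.0776 ± 1.362571

(3.71503, 6.44017)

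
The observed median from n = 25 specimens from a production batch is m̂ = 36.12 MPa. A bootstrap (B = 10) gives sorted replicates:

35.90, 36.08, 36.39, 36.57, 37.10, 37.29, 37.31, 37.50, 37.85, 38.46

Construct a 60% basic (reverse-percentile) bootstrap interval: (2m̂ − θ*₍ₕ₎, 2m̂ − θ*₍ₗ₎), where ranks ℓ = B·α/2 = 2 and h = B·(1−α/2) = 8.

(34.74, 36.16)

Percentile endpoints at ranks 2 and 8: θ*₍2₎ = 36.08, θ*₍8₎ = 37.50.
Basic interval reflects these around m̂:
  lower = 2 × 36.12 − 37.50 = 34.74
  upper = 2 × 36.12 − 36.08 = 36.16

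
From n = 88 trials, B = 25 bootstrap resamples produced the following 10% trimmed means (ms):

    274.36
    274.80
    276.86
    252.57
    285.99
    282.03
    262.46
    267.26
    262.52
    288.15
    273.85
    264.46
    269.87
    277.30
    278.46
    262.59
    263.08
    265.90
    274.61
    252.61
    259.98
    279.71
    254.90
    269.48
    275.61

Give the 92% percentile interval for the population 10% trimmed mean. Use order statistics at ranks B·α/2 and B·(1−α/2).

(252.57, 285.99)

Sorted replicates: 252.57, 252.61, 254.90, 259.98, 262.46, 262.52, 262.59, 263.08, 264.46, 265.90, 267.26, 269.48, 269.87, 273.85, 274.36, 274.61, 274.80, 275.61, 276.86, 277.30, 278.46, 279.71, 282.03, 285.99, 288.15
α = 0.08; lower rank = 25 × 0.040 = 1; upper rank = 25 × 0.960 = 24.
The 1st smallest replicate is 252.57; the 24th is 285.99.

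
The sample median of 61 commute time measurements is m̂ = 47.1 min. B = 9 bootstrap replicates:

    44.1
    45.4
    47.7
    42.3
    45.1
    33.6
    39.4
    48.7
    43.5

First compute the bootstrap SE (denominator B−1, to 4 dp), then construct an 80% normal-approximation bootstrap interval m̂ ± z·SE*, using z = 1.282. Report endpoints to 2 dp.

(41.24, 52.96)

Mean of replicates = 43.3111; sum of squared deviations = 167.1489; SE* = √(167.1489/8) = 4.5710
Margin = 1.282 × 4.5710 = 5.860
Interval: 47.1 ± 5.860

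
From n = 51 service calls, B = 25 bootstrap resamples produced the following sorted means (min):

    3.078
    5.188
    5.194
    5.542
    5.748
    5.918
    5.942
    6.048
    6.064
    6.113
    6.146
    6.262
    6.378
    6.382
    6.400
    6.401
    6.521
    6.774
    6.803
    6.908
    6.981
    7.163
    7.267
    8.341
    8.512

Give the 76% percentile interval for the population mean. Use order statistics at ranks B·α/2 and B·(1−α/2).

α = 0.24; lower rank = 25 × 0.120 = 3; upper rank = 25 × 0.880 = 22.
The 3rd smallest replicate is 5.194; the 22nd is 7.163.

(5.194, 7.163)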